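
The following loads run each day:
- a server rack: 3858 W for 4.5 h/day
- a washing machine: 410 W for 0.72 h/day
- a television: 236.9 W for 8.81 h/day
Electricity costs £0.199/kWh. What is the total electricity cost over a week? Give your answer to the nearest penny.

£27.50

server rack: 3858 W × 4.5 h × 7 d = 121,527 Wh = 121.5 kWh
washing machine: 410 W × 0.72 h × 7 d = 2,066 Wh = 2.066 kWh
television: 236.9 W × 8.81 h × 7 d = 14,610 Wh = 14.61 kWh
Total energy = 121.5 + 2.066 + 14.61 = 138.2 kWh
Cost = 138.2 kWh × £0.199 = £27.50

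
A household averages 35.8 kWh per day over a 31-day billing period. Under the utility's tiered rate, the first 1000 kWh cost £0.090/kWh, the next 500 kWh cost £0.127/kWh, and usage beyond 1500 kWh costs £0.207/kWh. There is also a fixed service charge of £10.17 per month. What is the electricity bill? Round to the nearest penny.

Usage = 35.8 kWh/day × 31 days = 1109.8 kWh
First 1000 kWh × £0.090 = £90.00
Next 109.8 kWh × £0.127 = £13.94
Remaining tier: 0 kWh (not reached)
Energy charge = £103.94; + service £10.17 = £114.11

£114.11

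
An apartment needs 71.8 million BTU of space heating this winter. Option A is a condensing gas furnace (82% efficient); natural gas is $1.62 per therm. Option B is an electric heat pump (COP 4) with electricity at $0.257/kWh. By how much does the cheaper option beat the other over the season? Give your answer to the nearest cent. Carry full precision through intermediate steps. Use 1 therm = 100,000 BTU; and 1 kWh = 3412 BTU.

Heat load = 71.8 × 10⁶ BTU = 71,800,000 BTU
Gas: input = 71,800,000 / 0.82 = 87,560,976 BTU = 875.6 therm → 875.6 × $1.62 = $1,418.49
Heat pump: 71,800,000 BTU / 3412 = 21,040 kWh heat; / 4 = 5,261 kWh in → × $0.257 = $1,352.04
Difference = |$1,418.49 − $1,352.04| = $66.45

$66.45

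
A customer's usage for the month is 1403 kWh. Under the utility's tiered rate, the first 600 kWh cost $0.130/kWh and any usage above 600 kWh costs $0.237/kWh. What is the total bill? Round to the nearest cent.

First 600 kWh × $0.130 = $78.00
Remaining 803 kWh × $0.237 = $190.31
Total = $268.31

$268.31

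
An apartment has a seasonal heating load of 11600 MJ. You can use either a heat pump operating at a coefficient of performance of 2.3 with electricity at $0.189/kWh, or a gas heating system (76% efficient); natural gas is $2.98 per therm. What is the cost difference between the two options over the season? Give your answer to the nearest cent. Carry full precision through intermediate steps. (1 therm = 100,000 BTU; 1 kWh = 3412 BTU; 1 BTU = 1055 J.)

$166.32

Heat load = 11600 MJ = 11,600,000,000 J / 1055 = 10,995,261 BTU
Gas: input = 10,995,261 / 0.76 = 14,467,448 BTU = 144.7 therm → 144.7 × $2.98 = $431.13
Heat pump: 10,995,261 BTU / 3412 = 3,223 kWh heat; / 2.3 = 1,401 kWh in → × $0.189 = $264.81
Difference = |$431.13 − $264.81| = $166.32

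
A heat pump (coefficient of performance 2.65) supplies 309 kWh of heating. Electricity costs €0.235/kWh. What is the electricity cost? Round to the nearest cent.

Electrical input = 309 kWh / 2.65 = 116.6 kWh
Cost = 116.6 × €0.235/kWh = €27.40

€27.40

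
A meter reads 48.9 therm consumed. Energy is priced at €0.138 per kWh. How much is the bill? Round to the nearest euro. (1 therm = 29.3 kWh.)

€198

48.9 therm × (29.3 kWh/therm) = 1,433 kWh
Cost = 1,433 kWh × €0.138/kWh = €197.72 ≈ €198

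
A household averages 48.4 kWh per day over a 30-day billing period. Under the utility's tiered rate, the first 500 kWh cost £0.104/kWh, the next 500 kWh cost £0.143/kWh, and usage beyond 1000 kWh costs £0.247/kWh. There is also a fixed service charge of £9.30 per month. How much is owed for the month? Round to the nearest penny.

£244.44

Usage = 48.4 kWh/day × 30 days = 1452 kWh
First 500 kWh × £0.104 = £52.00
Next 500 kWh × £0.143 = £71.50
Remaining 452 kWh × £0.247 = £111.64
Energy charge = £235.14; + service £9.30 = £244.44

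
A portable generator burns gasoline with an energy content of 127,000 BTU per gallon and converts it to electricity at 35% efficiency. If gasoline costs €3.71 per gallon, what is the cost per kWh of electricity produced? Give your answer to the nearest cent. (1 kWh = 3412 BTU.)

Electrical output per gallon = 127,000 BTU × 0.35 / 3412 BTU/kWh = 13.03 kWh
Cost per kWh = €3.71 / 13.03 kWh = €0.285

€0.28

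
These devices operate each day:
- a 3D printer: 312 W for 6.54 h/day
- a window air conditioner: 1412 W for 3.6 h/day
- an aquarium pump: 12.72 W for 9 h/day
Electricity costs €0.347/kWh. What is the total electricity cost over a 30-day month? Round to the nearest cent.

3D printer: 312 W × 6.54 h × 30 d = 61,214 Wh = 61.21 kWh
window air conditioner: 1412 W × 3.6 h × 30 d = 152,496 Wh = 152.5 kWh
aquarium pump: 12.72 W × 9 h × 30 d = 3,434 Wh = 3.434 kWh
Total energy = 61.21 + 152.5 + 3.434 = 217.1 kWh
Cost = 217.1 kWh × €0.347 = €75.35

€75.35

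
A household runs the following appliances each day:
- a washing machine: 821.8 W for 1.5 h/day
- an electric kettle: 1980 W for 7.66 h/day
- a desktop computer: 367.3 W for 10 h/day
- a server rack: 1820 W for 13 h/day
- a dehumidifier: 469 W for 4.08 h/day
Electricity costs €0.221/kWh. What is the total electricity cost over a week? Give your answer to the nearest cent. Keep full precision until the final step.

washing machine: 821.8 W × 1.5 h × 7 d = 8,629 Wh = 8.629 kWh
electric kettle: 1980 W × 7.66 h × 7 d = 106,168 Wh = 106.2 kWh
desktop computer: 367.3 W × 10 h × 7 d = 25,711 Wh = 25.71 kWh
server rack: 1820 W × 13 h × 7 d = 165,620 Wh = 165.6 kWh
dehumidifier: 469 W × 4.08 h × 7 d = 13,395 Wh = 13.39 kWh
Total energy = 8.629 + 106.2 + 25.71 + 165.6 + 13.39 = 319.5 kWh
Cost = 319.5 kWh × €0.221 = €70.61

€70.61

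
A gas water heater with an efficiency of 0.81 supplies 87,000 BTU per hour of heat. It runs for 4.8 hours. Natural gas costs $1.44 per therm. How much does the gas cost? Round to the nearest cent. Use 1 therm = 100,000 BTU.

Heat delivered = 87,000 BTU/h × 4.8 h = 417,600 BTU
Gas input = 417,600 / 0.81 = 515,556 BTU
= 515,556 / 100,000 = 5.156 therm
Cost = 5.156 × $1.44/therm = $7.42

$7.42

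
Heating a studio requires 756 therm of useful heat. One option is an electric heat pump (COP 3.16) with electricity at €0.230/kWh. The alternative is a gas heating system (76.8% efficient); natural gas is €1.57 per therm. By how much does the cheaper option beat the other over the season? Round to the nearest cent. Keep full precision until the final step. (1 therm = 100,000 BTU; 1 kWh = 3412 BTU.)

€67.23

Heat load = 756 therm × 100,000 = 75,600,000 BTU
Gas: input = 75,600,000 / 0.768 = 98,437,500 BTU = 984.4 therm → 984.4 × €1.57 = €1,545.47
Heat pump: 75,600,000 BTU / 3412 = 22,160 kWh heat; / 3.16 = 7,012 kWh in → × €0.230 = €1,612.70
Difference = |€1,545.47 − €1,612.70| = €67.23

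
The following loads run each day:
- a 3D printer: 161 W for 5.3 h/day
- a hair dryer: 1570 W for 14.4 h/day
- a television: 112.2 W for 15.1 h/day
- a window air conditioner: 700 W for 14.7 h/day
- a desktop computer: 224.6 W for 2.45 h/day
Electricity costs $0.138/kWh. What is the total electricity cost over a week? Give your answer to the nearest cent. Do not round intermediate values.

$34.77

3D printer: 161 W × 5.3 h × 7 d = 5,973 Wh = 5.973 kWh
hair dryer: 1570 W × 14.4 h × 7 d = 158,256 Wh = 158.3 kWh
television: 112.2 W × 15.1 h × 7 d = 11,860 Wh = 11.86 kWh
window air conditioner: 700 W × 14.7 h × 7 d = 72,030 Wh = 72.03 kWh
desktop computer: 224.6 W × 2.45 h × 7 d = 3,852 Wh = 3.852 kWh
Total energy = 5.973 + 158.3 + 11.86 + 72.03 + 3.852 = 252 kWh
Cost = 252 kWh × $0.138 = $34.77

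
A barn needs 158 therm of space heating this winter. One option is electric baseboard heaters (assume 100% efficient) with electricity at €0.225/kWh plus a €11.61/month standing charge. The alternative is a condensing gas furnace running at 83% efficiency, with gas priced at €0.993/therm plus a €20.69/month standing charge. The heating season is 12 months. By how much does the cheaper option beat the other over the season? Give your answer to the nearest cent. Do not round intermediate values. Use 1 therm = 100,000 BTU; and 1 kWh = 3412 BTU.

€743.92

Heat load = 158 therm × 100,000 = 15,800,000 BTU
Gas: input = 15,800,000 / 0.83 = 19,036,145 BTU = 190.4 therm → 190.4 × €0.993 = €189.03; + 12 × €20.69 standing = €437.31
Electric: 15,800,000 BTU / 3412 = 4,631 kWh → × €0.225 = €1,041.91; + 12 × €11.61 standing = €1,181.23
Difference = |€437.31 − €1,181.23| = €743.92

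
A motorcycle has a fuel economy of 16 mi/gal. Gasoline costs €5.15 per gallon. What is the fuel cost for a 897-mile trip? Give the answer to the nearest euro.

€289

Fuel = 897 mi / 16 mpg = 56.06 gal
Cost = 56.06 gal × €5.15/gal = €288.72 ≈ €289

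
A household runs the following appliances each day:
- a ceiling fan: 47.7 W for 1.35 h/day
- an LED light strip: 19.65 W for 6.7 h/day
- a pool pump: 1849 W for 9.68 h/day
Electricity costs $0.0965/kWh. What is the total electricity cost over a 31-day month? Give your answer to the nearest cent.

$54.13

ceiling fan: 47.7 W × 1.35 h × 31 d = 1,996 Wh = 1.996 kWh
LED light strip: 19.65 W × 6.7 h × 31 d = 4,081 Wh = 4.081 kWh
pool pump: 1849 W × 9.68 h × 31 d = 554,848 Wh = 554.8 kWh
Total energy = 1.996 + 4.081 + 554.8 = 560.9 kWh
Cost = 560.9 kWh × $0.0965 = $54.13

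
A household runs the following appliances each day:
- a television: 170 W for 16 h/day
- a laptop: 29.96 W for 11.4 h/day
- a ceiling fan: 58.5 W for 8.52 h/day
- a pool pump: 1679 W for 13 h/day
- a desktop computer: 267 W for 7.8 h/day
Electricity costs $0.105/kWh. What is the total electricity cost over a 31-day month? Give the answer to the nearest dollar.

$89

television: 170 W × 16 h × 31 d = 84,320 Wh = 84.32 kWh
laptop: 29.96 W × 11.4 h × 31 d = 10,588 Wh = 10.59 kWh
ceiling fan: 58.5 W × 8.52 h × 31 d = 15,451 Wh = 15.45 kWh
pool pump: 1679 W × 13 h × 31 d = 676,637 Wh = 676.6 kWh
desktop computer: 267 W × 7.8 h × 31 d = 64,561 Wh = 64.56 kWh
Total energy = 84.32 + 10.59 + 15.45 + 676.6 + 64.56 = 851.6 kWh
Cost = 851.6 kWh × $0.105 = $89.41 ≈ $89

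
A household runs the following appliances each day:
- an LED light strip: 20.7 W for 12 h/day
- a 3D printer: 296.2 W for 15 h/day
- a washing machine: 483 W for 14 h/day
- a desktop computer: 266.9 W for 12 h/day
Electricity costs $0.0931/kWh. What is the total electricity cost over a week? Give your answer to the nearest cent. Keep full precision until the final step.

LED light strip: 20.7 W × 12 h × 7 d = 1,739 Wh = 1.739 kWh
3D printer: 296.2 W × 15 h × 7 d = 31,101 Wh = 31.1 kWh
washing machine: 483 W × 14 h × 7 d = 47,334 Wh = 47.33 kWh
desktop computer: 266.9 W × 12 h × 7 d = 22,420 Wh = 22.42 kWh
Total energy = 1.739 + 31.1 + 47.33 + 22.42 = 102.6 kWh
Cost = 102.6 kWh × $0.0931 = $9.55

$9.55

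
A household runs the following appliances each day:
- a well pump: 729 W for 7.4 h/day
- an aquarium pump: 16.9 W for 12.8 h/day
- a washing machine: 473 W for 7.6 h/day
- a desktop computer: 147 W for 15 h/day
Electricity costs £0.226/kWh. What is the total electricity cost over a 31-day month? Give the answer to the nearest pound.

well pump: 729 W × 7.4 h × 31 d = 167,233 Wh = 167.2 kWh
aquarium pump: 16.9 W × 12.8 h × 31 d = 6,706 Wh = 6.706 kWh
washing machine: 473 W × 7.6 h × 31 d = 111,439 Wh = 111.4 kWh
desktop computer: 147 W × 15 h × 31 d = 68,355 Wh = 68.36 kWh
Total energy = 167.2 + 6.706 + 111.4 + 68.36 = 353.7 kWh
Cost = 353.7 kWh × £0.226 = £79.94 ≈ £80

£80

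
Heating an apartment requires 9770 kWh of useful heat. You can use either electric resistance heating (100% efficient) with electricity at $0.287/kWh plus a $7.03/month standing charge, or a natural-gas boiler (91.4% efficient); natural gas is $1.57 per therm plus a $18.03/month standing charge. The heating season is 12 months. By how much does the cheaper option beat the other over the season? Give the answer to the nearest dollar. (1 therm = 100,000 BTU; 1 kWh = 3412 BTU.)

$2099

Heat load = 9770 kWh × 3412 = 33,335,240 BTU
Gas: input = 33,335,240 / 0.914 = 36,471,816 BTU = 364.7 therm → 364.7 × $1.57 = $572.61; + 12 × $18.03 standing = $788.97
Electric: 33,335,240 BTU / 3412 = 9,770 kWh → × $0.287 = $2,803.99; + 12 × $7.03 standing = $2,888.35
Difference = |$788.97 − $2,888.35| = $2,099.38 ≈ $2099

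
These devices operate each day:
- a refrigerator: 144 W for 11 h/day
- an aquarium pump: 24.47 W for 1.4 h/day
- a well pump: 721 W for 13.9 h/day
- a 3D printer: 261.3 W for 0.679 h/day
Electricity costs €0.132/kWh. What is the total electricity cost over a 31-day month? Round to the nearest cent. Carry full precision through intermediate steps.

€48.36

refrigerator: 144 W × 11 h × 31 d = 49,104 Wh = 49.1 kWh
aquarium pump: 24.47 W × 1.4 h × 31 d = 1,062 Wh = 1.062 kWh
well pump: 721 W × 13.9 h × 31 d = 310,679 Wh = 310.7 kWh
3D printer: 261.3 W × 0.679 h × 31 d = 5,500 Wh = 5.5 kWh
Total energy = 49.1 + 1.062 + 310.7 + 5.5 = 366.3 kWh
Cost = 366.3 kWh × €0.132 = €48.36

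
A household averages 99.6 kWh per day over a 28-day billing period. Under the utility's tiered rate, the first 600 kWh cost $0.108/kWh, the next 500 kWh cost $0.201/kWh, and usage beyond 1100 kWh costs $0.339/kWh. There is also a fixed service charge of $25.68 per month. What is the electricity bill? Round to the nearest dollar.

$763

Usage = 99.6 kWh/day × 28 days = 2788.8 kWh
First 600 kWh × $0.108 = $64.80
Next 500 kWh × $0.201 = $100.50
Remaining 1688.8 kWh × $0.339 = $572.50
Energy charge = $737.80; + service $25.68 = $763.48 ≈ $763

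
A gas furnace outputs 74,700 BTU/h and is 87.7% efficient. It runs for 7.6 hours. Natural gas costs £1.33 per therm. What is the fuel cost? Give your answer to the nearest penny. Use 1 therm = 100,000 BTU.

£8.61

Heat delivered = 74,700 BTU/h × 7.6 h = 567,720 BTU
Gas input = 567,720 / 0.877 = 647,343 BTU
= 647,343 / 100,000 = 6.473 therm
Cost = 6.473 × £1.33/therm = £8.61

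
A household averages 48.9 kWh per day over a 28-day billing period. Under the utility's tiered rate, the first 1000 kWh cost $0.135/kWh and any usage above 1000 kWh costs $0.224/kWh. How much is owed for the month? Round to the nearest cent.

Usage = 48.9 kWh/day × 28 days = 1369.2 kWh
First 1000 kWh × $0.135 = $135.00
Remaining 369.2 kWh × $0.224 = $82.70
Total = $217.70

$217.70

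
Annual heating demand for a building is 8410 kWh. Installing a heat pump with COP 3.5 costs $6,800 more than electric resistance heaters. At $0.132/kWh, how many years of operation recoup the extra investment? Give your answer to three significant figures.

8.58 years

Resistance: 8410 kWh × $0.132 = $1,110.12/yr
Heat pump: 8410 / 3.5 = 2403 kWh in → × $0.132 = $317.18/yr
Annual savings = $792.94
Payback = $6,800 / $792.94 = 8.58 years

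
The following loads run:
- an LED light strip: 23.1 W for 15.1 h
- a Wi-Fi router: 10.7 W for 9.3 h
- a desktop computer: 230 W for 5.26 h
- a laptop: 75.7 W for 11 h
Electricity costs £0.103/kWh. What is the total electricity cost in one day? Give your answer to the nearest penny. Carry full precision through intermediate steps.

LED light strip: 23.1 W × 15.1 h = 349 Wh = 0.3488 kWh
Wi-Fi router: 10.7 W × 9.3 h = 100 Wh = 0.09951 kWh
desktop computer: 230 W × 5.26 h = 1,210 Wh = 1.21 kWh
laptop: 75.7 W × 11 h = 833 Wh = 0.8327 kWh
Total energy = 0.3488 + 0.09951 + 1.21 + 0.8327 = 2.491 kWh
Cost = 2.491 kWh × £0.103 = £0.26

£0.26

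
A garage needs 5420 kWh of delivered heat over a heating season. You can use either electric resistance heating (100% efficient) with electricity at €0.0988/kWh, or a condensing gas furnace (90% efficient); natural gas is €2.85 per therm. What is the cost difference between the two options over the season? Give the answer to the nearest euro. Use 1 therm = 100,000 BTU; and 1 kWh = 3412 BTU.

€50

Heat load = 5420 kWh × 3412 = 18,493,040 BTU
Gas: input = 18,493,040 / 0.90 = 20,547,822 BTU = 205.5 therm → 205.5 × €2.85 = €585.61
Electric: 18,493,040 BTU / 3412 = 5,420 kWh → × €0.0988 = €535.50
Difference = |€585.61 − €535.50| = €50.12 ≈ €50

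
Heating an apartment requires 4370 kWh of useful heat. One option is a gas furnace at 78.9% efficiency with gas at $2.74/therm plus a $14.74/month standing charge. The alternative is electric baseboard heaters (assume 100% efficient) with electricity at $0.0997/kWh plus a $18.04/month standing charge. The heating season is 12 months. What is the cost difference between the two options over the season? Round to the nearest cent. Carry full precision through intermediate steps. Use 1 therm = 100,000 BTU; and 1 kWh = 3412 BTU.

$42.51

Heat load = 4370 kWh × 3412 = 14,910,440 BTU
Gas: input = 14,910,440 / 0.789 = 18,897,896 BTU = 189 therm → 189 × $2.74 = $517.80; + 12 × $14.74 standing = $694.68
Electric: 14,910,440 BTU / 3412 = 4,370 kWh → × $0.0997 = $435.69; + 12 × $18.04 standing = $652.17
Difference = |$694.68 − $652.17| = $42.51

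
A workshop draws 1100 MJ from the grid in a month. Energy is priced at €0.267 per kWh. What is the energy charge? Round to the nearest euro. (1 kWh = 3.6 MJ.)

1100 MJ × (0.27778 kWh/MJ) = 305.6 kWh
Cost = 305.6 kWh × €0.267/kWh = €81.58 ≈ €82

€82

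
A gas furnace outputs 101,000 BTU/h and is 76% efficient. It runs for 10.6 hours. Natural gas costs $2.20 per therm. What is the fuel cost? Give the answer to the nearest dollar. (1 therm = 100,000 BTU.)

$31

Heat delivered = 101,000 BTU/h × 10.6 h = 1,070,600 BTU
Gas input = 1,070,600 / 0.76 = 1,408,684 BTU
= 1,408,684 / 100,000 = 14.09 therm
Cost = 14.09 × $2.20/therm = $30.99 ≈ $31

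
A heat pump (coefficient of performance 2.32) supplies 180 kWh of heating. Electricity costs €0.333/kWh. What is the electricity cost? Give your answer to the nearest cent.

€25.84

Electrical input = 180 kWh / 2.32 = 77.59 kWh
Cost = 77.59 × €0.333/kWh = €25.84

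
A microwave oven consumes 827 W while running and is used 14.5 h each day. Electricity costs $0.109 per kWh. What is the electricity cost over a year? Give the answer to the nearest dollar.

$477

Energy = 827 W × 14.5 h/day × 365 days = 4,376,898 Wh = 4,377 kWh
Cost = 4,377 kWh × $0.109/kWh = $477.08 ≈ $477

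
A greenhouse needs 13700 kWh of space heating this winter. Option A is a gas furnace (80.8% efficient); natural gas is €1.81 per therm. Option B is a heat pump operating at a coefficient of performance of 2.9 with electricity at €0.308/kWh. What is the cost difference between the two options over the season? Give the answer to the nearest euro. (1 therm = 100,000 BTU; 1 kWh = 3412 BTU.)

€408

Heat load = 13700 kWh × 3412 = 46,744,400 BTU
Gas: input = 46,744,400 / 0.808 = 57,851,980 BTU = 578.5 therm → 578.5 × €1.81 = €1,047.12
Heat pump: 46,744,400 BTU / 3412 = 13,700 kWh heat; / 2.9 = 4,724 kWh in → × €0.308 = €1,455.03
Difference = |€1,047.12 − €1,455.03| = €407.91 ≈ €408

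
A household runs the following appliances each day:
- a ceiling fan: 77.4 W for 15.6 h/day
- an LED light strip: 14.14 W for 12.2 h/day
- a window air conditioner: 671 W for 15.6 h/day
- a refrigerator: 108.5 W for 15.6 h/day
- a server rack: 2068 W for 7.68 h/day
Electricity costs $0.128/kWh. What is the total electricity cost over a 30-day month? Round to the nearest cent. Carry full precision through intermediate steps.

$112.98

ceiling fan: 77.4 W × 15.6 h × 30 d = 36,223 Wh = 36.22 kWh
LED light strip: 14.14 W × 12.2 h × 30 d = 5,175 Wh = 5.175 kWh
window air conditioner: 671 W × 15.6 h × 30 d = 314,028 Wh = 314 kWh
refrigerator: 108.5 W × 15.6 h × 30 d = 50,778 Wh = 50.78 kWh
server rack: 2068 W × 7.68 h × 30 d = 476,467 Wh = 476.5 kWh
Total energy = 36.22 + 5.175 + 314 + 50.78 + 476.5 = 882.7 kWh
Cost = 882.7 kWh × $0.128 = $112.98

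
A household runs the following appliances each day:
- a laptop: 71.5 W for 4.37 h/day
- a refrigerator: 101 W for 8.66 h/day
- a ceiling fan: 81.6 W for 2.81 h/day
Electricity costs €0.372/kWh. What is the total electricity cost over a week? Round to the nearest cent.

€3.69

laptop: 71.5 W × 4.37 h × 7 d = 2,187 Wh = 2.187 kWh
refrigerator: 101 W × 8.66 h × 7 d = 6,123 Wh = 6.123 kWh
ceiling fan: 81.6 W × 2.81 h × 7 d = 1,605 Wh = 1.605 kWh
Total energy = 2.187 + 6.123 + 1.605 = 9.915 kWh
Cost = 9.915 kWh × €0.372 = €3.69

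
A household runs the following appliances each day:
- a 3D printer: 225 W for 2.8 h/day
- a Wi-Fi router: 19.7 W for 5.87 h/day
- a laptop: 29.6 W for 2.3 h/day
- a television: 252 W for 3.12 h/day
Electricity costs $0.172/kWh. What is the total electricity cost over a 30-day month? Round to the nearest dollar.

$8

3D printer: 225 W × 2.8 h × 30 d = 18,900 Wh = 18.9 kWh
Wi-Fi router: 19.7 W × 5.87 h × 30 d = 3,469 Wh = 3.469 kWh
laptop: 29.6 W × 2.3 h × 30 d = 2,042 Wh = 2.042 kWh
television: 252 W × 3.12 h × 30 d = 23,587 Wh = 23.59 kWh
Total energy = 18.9 + 3.469 + 2.042 + 23.59 = 48 kWh
Cost = 48 kWh × $0.172 = $8.26 ≈ $8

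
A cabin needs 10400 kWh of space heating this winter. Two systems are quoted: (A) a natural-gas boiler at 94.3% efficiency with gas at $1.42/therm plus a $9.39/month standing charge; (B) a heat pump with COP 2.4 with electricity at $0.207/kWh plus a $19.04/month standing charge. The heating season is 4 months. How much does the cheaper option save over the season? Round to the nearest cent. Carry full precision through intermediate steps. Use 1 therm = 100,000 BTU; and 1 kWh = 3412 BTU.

$401.26

Heat load = 10400 kWh × 3412 = 35,484,800 BTU
Gas: input = 35,484,800 / 0.943 = 37,629,692 BTU = 376.3 therm → 376.3 × $1.42 = $534.34; + 4 × $9.39 standing = $571.90
Heat pump: 35,484,800 BTU / 3412 = 10,400 kWh heat; / 2.4 = 4,333 kWh in → × $0.207 = $897.00; + 4 × $19.04 standing = $973.16
Difference = |$571.90 − $973.16| = $401.26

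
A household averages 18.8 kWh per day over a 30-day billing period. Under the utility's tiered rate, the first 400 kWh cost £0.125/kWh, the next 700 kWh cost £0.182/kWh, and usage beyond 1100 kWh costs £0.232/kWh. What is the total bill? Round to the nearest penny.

Usage = 18.8 kWh/day × 30 days = 564 kWh
First 400 kWh × £0.125 = £50.00
Next 164 kWh × £0.182 = £29.85
Remaining tier: 0 kWh (not reached)
Total = £79.85

£79.85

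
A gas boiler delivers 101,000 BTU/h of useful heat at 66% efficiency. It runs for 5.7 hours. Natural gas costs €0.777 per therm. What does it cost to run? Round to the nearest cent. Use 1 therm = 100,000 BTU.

€6.78

Heat delivered = 101,000 BTU/h × 5.7 h = 575,700 BTU
Gas input = 575,700 / 0.66 = 872,273 BTU
= 872,273 / 100,000 = 8.723 therm
Cost = 8.723 × €0.777/therm = €6.78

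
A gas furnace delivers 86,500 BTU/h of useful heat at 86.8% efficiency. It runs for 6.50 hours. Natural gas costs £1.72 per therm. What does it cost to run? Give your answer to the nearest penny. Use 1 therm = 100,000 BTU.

£11.14

Heat delivered = 86,500 BTU/h × 6.50 h = 562,250 BTU
Gas input = 562,250 / 0.868 = 647,753 BTU
= 647,753 / 100,000 = 6.478 therm
Cost = 6.478 × £1.72/therm = £11.14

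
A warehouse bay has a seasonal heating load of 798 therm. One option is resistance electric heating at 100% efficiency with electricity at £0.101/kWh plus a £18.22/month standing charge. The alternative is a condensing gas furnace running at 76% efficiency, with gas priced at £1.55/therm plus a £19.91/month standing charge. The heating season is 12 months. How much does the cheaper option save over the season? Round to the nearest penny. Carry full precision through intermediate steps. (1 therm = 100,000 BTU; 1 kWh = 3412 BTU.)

£714.41

Heat load = 798 therm × 100,000 = 79,800,000 BTU
Gas: input = 79,800,000 / 0.76 = 105,000,000 BTU = 1,050 therm → 1,050 × £1.55 = £1,627.50; + 12 × £19.91 standing = £1,866.42
Electric: 79,800,000 BTU / 3412 = 23,390 kWh → × £0.101 = £2,362.19; + 12 × £18.22 standing = £2,580.83
Difference = |£1,866.42 − £2,580.83| = £714.41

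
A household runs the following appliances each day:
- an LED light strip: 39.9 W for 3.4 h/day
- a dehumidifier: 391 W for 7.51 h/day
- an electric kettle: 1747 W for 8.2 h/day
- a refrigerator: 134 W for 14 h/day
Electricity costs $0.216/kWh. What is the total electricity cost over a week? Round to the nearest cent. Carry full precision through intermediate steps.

$29.14

LED light strip: 39.9 W × 3.4 h × 7 d = 950 Wh = 0.9496 kWh
dehumidifier: 391 W × 7.51 h × 7 d = 20,555 Wh = 20.55 kWh
electric kettle: 1747 W × 8.2 h × 7 d = 100,278 Wh = 100.3 kWh
refrigerator: 134 W × 14 h × 7 d = 13,132 Wh = 13.13 kWh
Total energy = 0.9496 + 20.55 + 100.3 + 13.13 = 134.9 kWh
Cost = 134.9 kWh × $0.216 = $29.14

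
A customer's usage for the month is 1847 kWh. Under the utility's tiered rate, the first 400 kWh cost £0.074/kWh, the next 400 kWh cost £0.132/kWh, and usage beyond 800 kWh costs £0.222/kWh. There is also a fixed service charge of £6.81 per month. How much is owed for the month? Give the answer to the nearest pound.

£322

First 400 kWh × £0.074 = £29.60
Next 400 kWh × £0.132 = £52.80
Remaining 1047 kWh × £0.222 = £232.43
Energy charge = £314.83; + service £6.81 = £321.64 ≈ £322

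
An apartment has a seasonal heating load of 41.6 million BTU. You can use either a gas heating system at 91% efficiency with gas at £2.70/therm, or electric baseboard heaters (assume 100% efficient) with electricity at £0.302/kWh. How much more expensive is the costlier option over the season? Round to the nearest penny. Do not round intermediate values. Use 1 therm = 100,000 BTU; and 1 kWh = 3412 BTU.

Heat load = 41.6 × 10⁶ BTU = 41,600,000 BTU
Gas: input = 41,600,000 / 0.91 = 45,714,286 BTU = 457.1 therm → 457.1 × £2.70 = £1,234.29
Electric: 41,600,000 BTU / 3412 = 12,190 kWh → × £0.302 = £3,682.06
Difference = |£1,234.29 − £3,682.06| = £2,447.78

£2447.78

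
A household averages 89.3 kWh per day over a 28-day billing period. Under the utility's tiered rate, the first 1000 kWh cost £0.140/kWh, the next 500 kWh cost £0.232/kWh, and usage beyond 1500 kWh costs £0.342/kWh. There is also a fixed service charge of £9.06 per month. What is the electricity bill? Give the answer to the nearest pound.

£607

Usage = 89.3 kWh/day × 28 days = 2500.4 kWh
First 1000 kWh × £0.140 = £140.00
Next 500 kWh × £0.232 = £116.00
Remaining 1000.4 kWh × £0.342 = £342.14
Energy charge = £598.14; + service £9.06 = £607.20 ≈ £607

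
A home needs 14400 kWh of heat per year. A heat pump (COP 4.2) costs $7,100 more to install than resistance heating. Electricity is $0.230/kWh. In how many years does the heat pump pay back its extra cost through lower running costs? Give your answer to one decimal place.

2.8 years

Resistance: 14400 kWh × $0.230 = $3,312.00/yr
Heat pump: 14400 / 4.2 = 3429 kWh in → × $0.230 = $788.57/yr
Annual savings = $2,523.43
Payback = $7,100 / $2,523.43 = 2.81 years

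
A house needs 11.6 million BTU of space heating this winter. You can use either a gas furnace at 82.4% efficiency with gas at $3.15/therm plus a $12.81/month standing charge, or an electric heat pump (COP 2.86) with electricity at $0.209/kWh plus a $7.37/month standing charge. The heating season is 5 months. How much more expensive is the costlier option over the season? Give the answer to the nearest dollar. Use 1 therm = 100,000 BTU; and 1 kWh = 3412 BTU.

$222

Heat load = 11.6 × 10⁶ BTU = 11,600,000 BTU
Gas: input = 11,600,000 / 0.824 = 14,077,670 BTU = 140.8 therm → 140.8 × $3.15 = $443.45; + 5 × $12.81 standing = $507.50
Heat pump: 11,600,000 BTU / 3412 = 3,400 kWh heat; / 2.86 = 1,189 kWh in → × $0.209 = $248.44; + 5 × $7.37 standing = $285.29
Difference = |$507.50 − $285.29| = $222.20 ≈ $222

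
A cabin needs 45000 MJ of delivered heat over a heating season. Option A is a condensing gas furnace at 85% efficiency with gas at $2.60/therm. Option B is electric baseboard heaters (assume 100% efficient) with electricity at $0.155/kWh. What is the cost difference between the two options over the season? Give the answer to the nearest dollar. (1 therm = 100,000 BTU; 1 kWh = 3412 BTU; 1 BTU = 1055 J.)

$633

Heat load = 45000 MJ = 45,000,000,000 J / 1055 = 42,654,028 BTU
Gas: input = 42,654,028 / 0.85 = 50,181,210 BTU = 501.8 therm → 501.8 × $2.60 = $1,304.71
Electric: 42,654,028 BTU / 3412 = 12,500 kWh → × $0.155 = $1,937.68
Difference = |$1,304.71 − $1,937.68| = $632.97 ≈ $633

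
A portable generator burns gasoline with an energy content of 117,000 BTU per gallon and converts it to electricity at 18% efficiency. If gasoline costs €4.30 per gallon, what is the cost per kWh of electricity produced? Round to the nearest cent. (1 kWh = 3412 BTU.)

€0.70

Electrical output per gallon = 117,000 BTU × 0.18 / 3412 BTU/kWh = 6.172 kWh
Cost per kWh = €4.30 / 6.172 kWh = €0.697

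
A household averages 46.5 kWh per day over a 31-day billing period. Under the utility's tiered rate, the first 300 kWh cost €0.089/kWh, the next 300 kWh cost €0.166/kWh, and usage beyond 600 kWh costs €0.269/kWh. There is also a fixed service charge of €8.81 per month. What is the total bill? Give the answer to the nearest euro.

€312

Usage = 46.5 kWh/day × 31 days = 1441.5 kWh
First 300 kWh × €0.089 = €26.70
Next 300 kWh × €0.166 = €49.80
Remaining 841.5 kWh × €0.269 = €226.36
Energy charge = €302.86; + service €8.81 = €311.67 ≈ €312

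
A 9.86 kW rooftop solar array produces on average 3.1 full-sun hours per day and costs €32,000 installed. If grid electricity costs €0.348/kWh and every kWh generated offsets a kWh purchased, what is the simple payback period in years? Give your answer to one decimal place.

8.2 years

Daily generation = 9.86 kW × 3.1 h = 30.57 kWh
Annual generation = 30.57 × 365 = 11157 kWh
Annual savings = 11157 × €0.348 = €3,882.49
Payback = €32,000 / €3,882.49 = 8.24 years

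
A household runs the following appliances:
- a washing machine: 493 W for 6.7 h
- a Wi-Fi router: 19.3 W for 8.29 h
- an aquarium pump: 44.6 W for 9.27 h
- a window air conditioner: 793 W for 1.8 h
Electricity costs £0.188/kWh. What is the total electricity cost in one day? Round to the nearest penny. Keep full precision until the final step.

£1.00

washing machine: 493 W × 6.7 h = 3,303 Wh = 3.303 kWh
Wi-Fi router: 19.3 W × 8.29 h = 160 Wh = 0.16 kWh
aquarium pump: 44.6 W × 9.27 h = 413 Wh = 0.4134 kWh
window air conditioner: 793 W × 1.8 h = 1,427 Wh = 1.427 kWh
Total energy = 3.303 + 0.16 + 0.4134 + 1.427 = 5.304 kWh
Cost = 5.304 kWh × £0.188 = £1.00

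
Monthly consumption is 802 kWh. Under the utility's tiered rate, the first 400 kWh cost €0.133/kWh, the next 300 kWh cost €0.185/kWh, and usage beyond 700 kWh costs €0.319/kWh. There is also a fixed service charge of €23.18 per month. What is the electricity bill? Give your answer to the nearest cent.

First 400 kWh × €0.133 = €53.20
Next 300 kWh × €0.185 = €55.50
Remaining 102 kWh × €0.319 = €32.54
Energy charge = €141.24; + service €23.18 = €164.42

€164.42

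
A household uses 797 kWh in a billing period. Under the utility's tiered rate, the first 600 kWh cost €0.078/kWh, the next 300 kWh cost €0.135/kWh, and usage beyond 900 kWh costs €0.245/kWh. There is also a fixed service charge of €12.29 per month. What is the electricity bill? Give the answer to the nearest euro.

€86

First 600 kWh × €0.078 = €46.80
Next 197 kWh × €0.135 = €26.60
Remaining tier: 0 kWh (not reached)
Energy charge = €73.39; + service €12.29 = €85.69 ≈ €86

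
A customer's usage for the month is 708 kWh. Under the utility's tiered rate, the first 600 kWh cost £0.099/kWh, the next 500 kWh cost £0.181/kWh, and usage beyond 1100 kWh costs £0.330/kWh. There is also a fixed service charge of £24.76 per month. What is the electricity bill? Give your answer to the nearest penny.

£103.71

First 600 kWh × £0.099 = £59.40
Next 108 kWh × £0.181 = £19.55
Remaining tier: 0 kWh (not reached)
Energy charge = £78.95; + service £24.76 = £103.71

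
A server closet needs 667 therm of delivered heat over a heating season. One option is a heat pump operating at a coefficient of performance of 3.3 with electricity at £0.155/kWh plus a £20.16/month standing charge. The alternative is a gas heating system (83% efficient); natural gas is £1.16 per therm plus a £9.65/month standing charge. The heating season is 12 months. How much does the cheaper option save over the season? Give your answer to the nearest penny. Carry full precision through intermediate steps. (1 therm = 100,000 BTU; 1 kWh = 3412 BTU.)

£112.12

Heat load = 667 therm × 100,000 = 66,700,000 BTU
Gas: input = 66,700,000 / 0.83 = 80,361,446 BTU = 803.6 therm → 803.6 × £1.16 = £932.19; + 12 × £9.65 standing = £1,047.99
Heat pump: 66,700,000 BTU / 3412 = 19,550 kWh heat; / 3.3 = 5,924 kWh in → × £0.155 = £918.19; + 12 × £20.16 standing = £1,160.11
Difference = |£1,047.99 − £1,160.11| = £112.12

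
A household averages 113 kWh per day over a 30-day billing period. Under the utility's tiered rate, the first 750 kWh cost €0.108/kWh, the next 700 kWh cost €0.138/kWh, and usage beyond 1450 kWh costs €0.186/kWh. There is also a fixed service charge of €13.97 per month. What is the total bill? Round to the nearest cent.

€552.41

Usage = 113 kWh/day × 30 days = 3390 kWh
First 750 kWh × €0.108 = €81.00
Next 700 kWh × €0.138 = €96.60
Remaining 1940 kWh × €0.186 = €360.84
Energy charge = €538.44; + service €13.97 = €552.41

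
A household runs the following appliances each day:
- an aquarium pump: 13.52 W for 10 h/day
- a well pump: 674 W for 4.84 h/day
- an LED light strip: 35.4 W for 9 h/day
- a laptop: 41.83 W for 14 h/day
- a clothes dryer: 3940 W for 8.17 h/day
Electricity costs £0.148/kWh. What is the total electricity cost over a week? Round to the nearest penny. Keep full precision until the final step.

£37.81

aquarium pump: 13.52 W × 10 h × 7 d = 946 Wh = 0.9464 kWh
well pump: 674 W × 4.84 h × 7 d = 22,835 Wh = 22.84 kWh
LED light strip: 35.4 W × 9 h × 7 d = 2,230 Wh = 2.23 kWh
laptop: 41.83 W × 14 h × 7 d = 4,099 Wh = 4.099 kWh
clothes dryer: 3940 W × 8.17 h × 7 d = 225,329 Wh = 225.3 kWh
Total energy = 0.9464 + 22.84 + 2.23 + 4.099 + 225.3 = 255.4 kWh
Cost = 255.4 kWh × £0.148 = £37.81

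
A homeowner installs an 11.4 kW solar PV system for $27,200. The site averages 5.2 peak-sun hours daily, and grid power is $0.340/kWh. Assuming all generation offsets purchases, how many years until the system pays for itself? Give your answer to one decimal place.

Daily generation = 11.4 kW × 5.2 h = 59.28 kWh
Annual generation = 59.28 × 365 = 21637 kWh
Annual savings = 21637 × $0.340 = $7,356.65
Payback = $27,200 / $7,356.65 = 3.7 years

3.7 years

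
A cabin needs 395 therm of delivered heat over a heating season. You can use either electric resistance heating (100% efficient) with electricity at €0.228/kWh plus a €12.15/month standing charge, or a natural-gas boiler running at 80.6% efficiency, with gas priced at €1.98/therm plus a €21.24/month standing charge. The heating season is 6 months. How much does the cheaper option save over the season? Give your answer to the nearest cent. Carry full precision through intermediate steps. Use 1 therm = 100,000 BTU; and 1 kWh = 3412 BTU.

Heat load = 395 therm × 100,000 = 39,500,000 BTU
Gas: input = 39,500,000 / 0.806 = 49,007,444 BTU = 490.1 therm → 490.1 × €1.98 = €970.35; + 6 × €21.24 standing = €1,097.79
Electric: 39,500,000 BTU / 3412 = 11,580 kWh → × €0.228 = €2,639.51; + 6 × €12.15 standing = €2,712.41
Difference = |€1,097.79 − €2,712.41| = €1,614.62

€1614.62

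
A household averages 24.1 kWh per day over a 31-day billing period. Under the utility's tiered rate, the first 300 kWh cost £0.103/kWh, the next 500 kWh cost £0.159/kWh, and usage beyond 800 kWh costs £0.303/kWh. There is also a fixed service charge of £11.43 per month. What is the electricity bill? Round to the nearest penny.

£113.42

Usage = 24.1 kWh/day × 31 days = 747.1 kWh
First 300 kWh × £0.103 = £30.90
Next 447.1 kWh × £0.159 = £71.09
Remaining tier: 0 kWh (not reached)
Energy charge = £101.99; + service £11.43 = £113.42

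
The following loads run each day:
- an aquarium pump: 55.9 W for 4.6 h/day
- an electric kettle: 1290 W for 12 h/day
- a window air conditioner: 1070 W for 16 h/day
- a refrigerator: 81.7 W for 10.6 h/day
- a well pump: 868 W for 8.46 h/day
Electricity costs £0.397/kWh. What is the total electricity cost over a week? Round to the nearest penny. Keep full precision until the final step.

£114.12

aquarium pump: 55.9 W × 4.6 h × 7 d = 1,800 Wh = 1.8 kWh
electric kettle: 1290 W × 12 h × 7 d = 108,360 Wh = 108.4 kWh
window air conditioner: 1070 W × 16 h × 7 d = 119,840 Wh = 119.8 kWh
refrigerator: 81.7 W × 10.6 h × 7 d = 6,062 Wh = 6.062 kWh
well pump: 868 W × 8.46 h × 7 d = 51,403 Wh = 51.4 kWh
Total energy = 1.8 + 108.4 + 119.8 + 6.062 + 51.4 = 287.5 kWh
Cost = 287.5 kWh × £0.397 = £114.12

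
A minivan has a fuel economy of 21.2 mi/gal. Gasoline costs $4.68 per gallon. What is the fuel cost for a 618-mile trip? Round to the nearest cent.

$136.43

Fuel = 618 mi / 21.2 mpg = 29.15 gal
Cost = 29.15 gal × $4.68/gal = $136.43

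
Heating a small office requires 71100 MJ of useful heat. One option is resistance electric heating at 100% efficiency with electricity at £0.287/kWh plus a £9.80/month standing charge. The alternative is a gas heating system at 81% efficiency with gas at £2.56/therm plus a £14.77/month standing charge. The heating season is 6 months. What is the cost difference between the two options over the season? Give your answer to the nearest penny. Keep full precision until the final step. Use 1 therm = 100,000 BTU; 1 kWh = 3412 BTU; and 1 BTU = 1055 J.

£3509.00

Heat load = 71100 MJ = 71,100,000,000 J / 1055 = 67,393,365 BTU
Gas: input = 67,393,365 / 0.81 = 83,201,685 BTU = 832 therm → 832 × £2.56 = £2,129.96; + 6 × £14.77 standing = £2,218.58
Electric: 67,393,365 BTU / 3412 = 19,750 kWh → × £0.287 = £5,668.79; + 6 × £9.80 standing = £5,727.59
Difference = |£2,218.58 − £5,727.59| = £3,509.00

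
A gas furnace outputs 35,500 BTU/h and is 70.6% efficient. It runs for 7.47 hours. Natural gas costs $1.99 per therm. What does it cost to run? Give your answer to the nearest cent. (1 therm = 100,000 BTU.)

$7.47

Heat delivered = 35,500 BTU/h × 7.47 h = 265,185 BTU
Gas input = 265,185 / 0.706 = 375,616 BTU
= 375,616 / 100,000 = 3.756 therm
Cost = 3.756 × $1.99/therm = $7.47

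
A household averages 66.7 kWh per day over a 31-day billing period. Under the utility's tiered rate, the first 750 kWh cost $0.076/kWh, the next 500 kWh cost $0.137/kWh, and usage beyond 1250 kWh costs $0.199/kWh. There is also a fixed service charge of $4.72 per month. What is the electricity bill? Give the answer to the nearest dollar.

$293

Usage = 66.7 kWh/day × 31 days = 2067.7 kWh
First 750 kWh × $0.076 = $57.00
Next 500 kWh × $0.137 = $68.50
Remaining 817.7 kWh × $0.199 = $162.72
Energy charge = $288.22; + service $4.72 = $292.94 ≈ $293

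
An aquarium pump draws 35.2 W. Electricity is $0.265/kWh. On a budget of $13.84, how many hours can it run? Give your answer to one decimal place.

Energy budget = $13.84 / $0.265 per kWh = 52.23 kWh = 52,226 Wh
Runtime = 52,226 Wh / 35.2 W = 1,484 h

1483.7 h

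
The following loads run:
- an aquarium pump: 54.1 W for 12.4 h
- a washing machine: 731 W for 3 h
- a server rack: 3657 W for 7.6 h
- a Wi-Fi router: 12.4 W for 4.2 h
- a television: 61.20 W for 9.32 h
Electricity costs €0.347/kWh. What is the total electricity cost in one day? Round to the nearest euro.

€11

aquarium pump: 54.1 W × 12.4 h = 671 Wh = 0.6708 kWh
washing machine: 731 W × 3 h = 2,193 Wh = 2.193 kWh
server rack: 3657 W × 7.6 h = 27,793 Wh = 27.79 kWh
Wi-Fi router: 12.4 W × 4.2 h = 52 Wh = 0.05208 kWh
television: 61.20 W × 9.32 h = 570 Wh = 0.5704 kWh
Total energy = 0.6708 + 2.193 + 27.79 + 0.05208 + 0.5704 = 31.28 kWh
Cost = 31.28 kWh × €0.347 = €10.85 ≈ €11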